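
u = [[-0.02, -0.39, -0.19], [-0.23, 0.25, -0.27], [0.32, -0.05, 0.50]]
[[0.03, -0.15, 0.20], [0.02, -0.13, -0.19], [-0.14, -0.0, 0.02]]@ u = [[0.10, -0.06, 0.13], [-0.03, -0.03, -0.06], [0.01, 0.05, 0.04]]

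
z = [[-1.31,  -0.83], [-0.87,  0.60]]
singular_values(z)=[1.63, 0.92]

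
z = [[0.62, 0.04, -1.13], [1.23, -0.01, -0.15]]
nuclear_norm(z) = 2.41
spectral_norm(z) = 1.59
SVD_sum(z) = [[0.94, 0.02, -0.68], [0.88, 0.02, -0.63]] + [[-0.32, 0.02, -0.45], [0.35, -0.03, 0.48]]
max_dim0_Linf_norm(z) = 1.23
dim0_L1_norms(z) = [1.85, 0.05, 1.28]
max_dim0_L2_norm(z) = 1.38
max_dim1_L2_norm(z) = 1.29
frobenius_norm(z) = 1.79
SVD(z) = [[-0.73, -0.68],  [-0.68, 0.73]] @ diag([1.5915637073226454, 0.8156745463316828]) @ [[-0.81,  -0.01,  0.58],[0.58,  -0.04,  0.81]]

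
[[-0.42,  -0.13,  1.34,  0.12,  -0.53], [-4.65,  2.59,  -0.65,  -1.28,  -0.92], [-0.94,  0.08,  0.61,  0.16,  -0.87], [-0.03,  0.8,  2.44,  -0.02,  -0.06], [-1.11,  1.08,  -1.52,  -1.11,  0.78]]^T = [[-0.42,-4.65,-0.94,-0.03,-1.11], [-0.13,2.59,0.08,0.8,1.08], [1.34,-0.65,0.61,2.44,-1.52], [0.12,-1.28,0.16,-0.02,-1.11], [-0.53,-0.92,-0.87,-0.06,0.78]]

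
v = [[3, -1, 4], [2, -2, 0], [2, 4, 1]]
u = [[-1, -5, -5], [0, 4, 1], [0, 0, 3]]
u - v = [[-4, -4, -9], [-2, 6, 1], [-2, -4, 2]]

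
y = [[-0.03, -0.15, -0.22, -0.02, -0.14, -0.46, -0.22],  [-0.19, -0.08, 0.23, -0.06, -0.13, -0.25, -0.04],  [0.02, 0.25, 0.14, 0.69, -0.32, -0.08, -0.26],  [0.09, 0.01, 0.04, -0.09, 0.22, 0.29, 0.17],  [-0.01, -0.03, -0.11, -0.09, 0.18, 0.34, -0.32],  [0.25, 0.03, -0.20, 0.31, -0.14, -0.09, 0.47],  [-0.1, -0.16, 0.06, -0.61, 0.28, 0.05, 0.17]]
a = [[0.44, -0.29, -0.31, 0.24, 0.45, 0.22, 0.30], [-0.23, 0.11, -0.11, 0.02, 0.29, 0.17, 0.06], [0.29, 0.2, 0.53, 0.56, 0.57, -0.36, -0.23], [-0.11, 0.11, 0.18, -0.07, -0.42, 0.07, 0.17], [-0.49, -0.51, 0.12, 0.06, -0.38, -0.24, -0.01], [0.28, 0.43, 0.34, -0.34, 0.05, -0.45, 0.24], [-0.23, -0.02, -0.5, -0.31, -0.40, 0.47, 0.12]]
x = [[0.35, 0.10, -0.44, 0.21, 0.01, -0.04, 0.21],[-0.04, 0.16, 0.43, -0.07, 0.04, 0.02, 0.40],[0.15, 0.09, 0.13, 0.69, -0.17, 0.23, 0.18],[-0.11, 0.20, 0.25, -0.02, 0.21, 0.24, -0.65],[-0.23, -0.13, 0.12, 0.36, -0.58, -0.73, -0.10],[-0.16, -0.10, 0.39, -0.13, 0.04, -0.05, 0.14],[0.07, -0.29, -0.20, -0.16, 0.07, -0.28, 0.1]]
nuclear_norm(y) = 3.25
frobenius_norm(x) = 1.91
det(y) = 0.00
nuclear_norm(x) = 4.19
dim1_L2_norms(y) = [0.59, 0.42, 0.86, 0.42, 0.52, 0.67, 0.72]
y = a @ x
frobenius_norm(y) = 1.64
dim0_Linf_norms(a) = [0.49, 0.51, 0.53, 0.56, 0.57, 0.47, 0.3]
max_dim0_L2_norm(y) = 0.98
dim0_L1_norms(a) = [2.07, 1.67, 2.09, 1.6, 2.56, 1.98, 1.13]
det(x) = -0.00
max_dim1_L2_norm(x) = 1.05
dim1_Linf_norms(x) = [0.44, 0.43, 0.69, 0.65, 0.73, 0.39, 0.29]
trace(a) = 0.30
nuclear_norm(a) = 4.73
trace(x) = 0.09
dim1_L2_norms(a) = [0.88, 0.44, 1.11, 0.52, 0.85, 0.87, 0.89]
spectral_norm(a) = 1.50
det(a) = 0.00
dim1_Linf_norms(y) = [0.46, 0.25, 0.69, 0.29, 0.34, 0.47, 0.61]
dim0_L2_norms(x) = [0.49, 0.44, 0.82, 0.84, 0.65, 0.85, 0.84]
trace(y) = 0.20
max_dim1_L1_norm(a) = 2.74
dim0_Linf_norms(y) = [0.25, 0.25, 0.23, 0.69, 0.32, 0.46, 0.47]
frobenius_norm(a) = 2.18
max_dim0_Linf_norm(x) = 0.73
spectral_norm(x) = 1.12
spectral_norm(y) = 1.18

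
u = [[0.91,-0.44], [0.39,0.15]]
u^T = [[0.91, 0.39], [-0.44, 0.15]]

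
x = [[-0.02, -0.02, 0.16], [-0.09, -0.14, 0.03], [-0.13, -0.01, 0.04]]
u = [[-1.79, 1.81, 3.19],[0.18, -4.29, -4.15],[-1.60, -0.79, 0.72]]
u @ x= [[-0.54, -0.25, -0.10],[0.92, 0.64, -0.27],[0.01, 0.14, -0.25]]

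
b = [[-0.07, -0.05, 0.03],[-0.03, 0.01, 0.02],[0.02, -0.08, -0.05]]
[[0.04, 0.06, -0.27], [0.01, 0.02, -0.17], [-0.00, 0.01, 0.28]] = b@[[-0.54, -0.75, 4.14],  [-0.09, -0.18, -1.47],  [-0.06, -0.15, -1.67]]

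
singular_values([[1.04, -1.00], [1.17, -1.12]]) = [2.17, 0.0]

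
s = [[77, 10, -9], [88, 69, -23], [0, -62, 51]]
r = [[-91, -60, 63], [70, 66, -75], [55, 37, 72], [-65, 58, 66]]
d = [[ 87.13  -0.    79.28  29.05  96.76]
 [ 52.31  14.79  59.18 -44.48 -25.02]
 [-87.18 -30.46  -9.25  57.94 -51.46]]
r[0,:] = [-91, -60, 63]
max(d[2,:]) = 57.94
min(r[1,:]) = -75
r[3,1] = 58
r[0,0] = -91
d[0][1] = -0.0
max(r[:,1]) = 66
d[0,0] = 87.13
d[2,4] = -51.46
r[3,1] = 58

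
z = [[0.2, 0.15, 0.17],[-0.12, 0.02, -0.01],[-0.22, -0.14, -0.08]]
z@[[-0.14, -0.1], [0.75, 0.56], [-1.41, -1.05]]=[[-0.16,-0.11], [0.05,0.03], [0.04,0.03]]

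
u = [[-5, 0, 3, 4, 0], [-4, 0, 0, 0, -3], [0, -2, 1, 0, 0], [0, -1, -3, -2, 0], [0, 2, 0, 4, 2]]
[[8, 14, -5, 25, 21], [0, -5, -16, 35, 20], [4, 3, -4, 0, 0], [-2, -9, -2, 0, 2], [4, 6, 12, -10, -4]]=u @[[0, -1, 1, -5, -5], [-2, 0, 2, 0, 0], [0, 3, 0, 0, 0], [2, 0, 0, 0, -1], [0, 3, 4, -5, 0]]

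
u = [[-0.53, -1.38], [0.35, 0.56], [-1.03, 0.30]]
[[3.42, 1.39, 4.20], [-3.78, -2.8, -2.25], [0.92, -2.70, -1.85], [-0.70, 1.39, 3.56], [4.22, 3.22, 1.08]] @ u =[[-5.65, -2.68], [3.34, 2.97], [0.47, -3.34], [-2.81, 2.81], [-2.22, -3.70]]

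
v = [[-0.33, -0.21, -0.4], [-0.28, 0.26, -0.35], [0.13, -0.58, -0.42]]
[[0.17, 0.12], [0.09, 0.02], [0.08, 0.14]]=v @ [[-0.31, -0.09], [-0.13, -0.18], [-0.10, -0.12]]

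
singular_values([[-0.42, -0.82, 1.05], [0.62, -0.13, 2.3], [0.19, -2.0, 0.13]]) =[2.71, 1.98, 0.65]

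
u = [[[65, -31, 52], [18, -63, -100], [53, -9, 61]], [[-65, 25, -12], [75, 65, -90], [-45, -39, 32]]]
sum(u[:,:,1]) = -52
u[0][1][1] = -63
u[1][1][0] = 75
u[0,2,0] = 53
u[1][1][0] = 75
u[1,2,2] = 32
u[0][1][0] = 18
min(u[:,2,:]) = -45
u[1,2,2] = 32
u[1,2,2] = 32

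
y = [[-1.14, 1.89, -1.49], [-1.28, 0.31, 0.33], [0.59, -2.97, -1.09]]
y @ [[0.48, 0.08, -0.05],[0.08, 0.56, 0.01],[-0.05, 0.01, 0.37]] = [[-0.32, 0.95, -0.48], [-0.61, 0.07, 0.19], [0.1, -1.63, -0.46]]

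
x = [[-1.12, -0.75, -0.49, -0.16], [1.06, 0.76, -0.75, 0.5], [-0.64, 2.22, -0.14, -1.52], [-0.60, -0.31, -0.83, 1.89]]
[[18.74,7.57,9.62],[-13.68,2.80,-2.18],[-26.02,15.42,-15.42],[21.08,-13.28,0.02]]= x @ [[-9.30, 1.24, 1.79], [-10.81, -1.70, -9.80], [-2.23, -11.75, -7.33], [5.45, -12.07, -4.25]]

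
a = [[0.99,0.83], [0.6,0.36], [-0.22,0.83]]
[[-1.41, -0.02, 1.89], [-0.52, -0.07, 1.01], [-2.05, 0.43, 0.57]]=a @ [[0.53, -0.37, 1.09], [-2.33, 0.42, 0.98]]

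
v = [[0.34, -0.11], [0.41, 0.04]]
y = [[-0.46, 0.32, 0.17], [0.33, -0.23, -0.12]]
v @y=[[-0.19, 0.13, 0.07],  [-0.18, 0.12, 0.06]]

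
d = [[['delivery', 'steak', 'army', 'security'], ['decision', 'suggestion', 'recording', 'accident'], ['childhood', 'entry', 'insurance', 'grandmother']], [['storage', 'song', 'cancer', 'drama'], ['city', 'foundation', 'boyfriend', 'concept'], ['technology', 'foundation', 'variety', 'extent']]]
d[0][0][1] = 'steak'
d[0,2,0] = 'childhood'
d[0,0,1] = 'steak'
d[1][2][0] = 'technology'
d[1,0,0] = 'storage'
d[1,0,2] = 'cancer'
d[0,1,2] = 'recording'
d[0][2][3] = 'grandmother'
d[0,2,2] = 'insurance'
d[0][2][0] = 'childhood'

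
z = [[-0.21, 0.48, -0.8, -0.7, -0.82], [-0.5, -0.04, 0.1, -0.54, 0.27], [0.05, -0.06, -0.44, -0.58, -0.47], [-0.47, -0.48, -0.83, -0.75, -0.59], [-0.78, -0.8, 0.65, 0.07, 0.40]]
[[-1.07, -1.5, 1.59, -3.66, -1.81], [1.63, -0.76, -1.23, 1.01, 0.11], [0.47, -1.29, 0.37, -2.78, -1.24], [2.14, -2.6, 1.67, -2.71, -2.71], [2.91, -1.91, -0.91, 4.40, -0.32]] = z @ [[-0.59, 1.42, -1.04, -2.7, 0.89], [-2.72, 1.37, -0.19, -0.12, 1.12], [-0.37, -1.27, -2.25, 2.42, 0.81], [-1.56, 1.06, 2.14, 1.71, -0.03], [1.56, 2.6, -1.41, 1.26, 1.87]]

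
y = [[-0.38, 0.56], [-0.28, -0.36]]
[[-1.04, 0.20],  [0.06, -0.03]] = y @ [[1.16, -0.18], [-1.07, 0.23]]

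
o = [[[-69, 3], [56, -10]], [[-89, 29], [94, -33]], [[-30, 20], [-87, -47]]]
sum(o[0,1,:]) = 46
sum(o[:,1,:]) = -27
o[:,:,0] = [[-69, 56], [-89, 94], [-30, -87]]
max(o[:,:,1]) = 29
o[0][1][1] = -10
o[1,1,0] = 94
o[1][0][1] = 29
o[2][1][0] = -87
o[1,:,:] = [[-89, 29], [94, -33]]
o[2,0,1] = 20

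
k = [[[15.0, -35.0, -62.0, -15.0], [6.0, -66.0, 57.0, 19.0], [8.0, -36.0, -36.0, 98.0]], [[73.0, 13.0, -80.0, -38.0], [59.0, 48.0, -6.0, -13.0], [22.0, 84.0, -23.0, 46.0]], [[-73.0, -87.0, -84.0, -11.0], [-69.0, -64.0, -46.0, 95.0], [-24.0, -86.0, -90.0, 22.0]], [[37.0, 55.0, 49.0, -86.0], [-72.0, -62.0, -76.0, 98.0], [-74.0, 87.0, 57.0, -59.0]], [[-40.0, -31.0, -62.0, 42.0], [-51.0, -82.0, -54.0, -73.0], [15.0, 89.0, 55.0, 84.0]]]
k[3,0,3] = -86.0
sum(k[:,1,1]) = -226.0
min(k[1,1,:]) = -13.0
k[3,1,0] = -72.0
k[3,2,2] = 57.0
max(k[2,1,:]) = 95.0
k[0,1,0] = 6.0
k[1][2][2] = -23.0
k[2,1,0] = -69.0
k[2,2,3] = 22.0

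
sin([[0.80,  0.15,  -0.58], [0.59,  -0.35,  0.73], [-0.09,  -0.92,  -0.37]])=[[0.64, 0.15, -0.59], [0.60, -0.52, 0.75], [-0.09, -0.94, -0.54]]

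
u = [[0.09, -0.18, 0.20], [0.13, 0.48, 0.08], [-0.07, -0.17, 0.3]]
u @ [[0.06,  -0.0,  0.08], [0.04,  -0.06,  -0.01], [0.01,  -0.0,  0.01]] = [[0.00, 0.01, 0.01], [0.03, -0.03, 0.01], [-0.01, 0.01, -0.0]]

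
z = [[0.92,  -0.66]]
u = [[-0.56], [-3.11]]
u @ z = [[-0.52, 0.37], [-2.86, 2.05]]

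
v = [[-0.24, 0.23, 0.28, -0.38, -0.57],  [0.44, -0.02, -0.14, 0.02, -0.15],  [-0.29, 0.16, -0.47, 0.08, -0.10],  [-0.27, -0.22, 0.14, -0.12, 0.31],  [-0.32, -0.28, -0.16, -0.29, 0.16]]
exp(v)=[[0.95, 0.35, 0.22, -0.24, -0.67], [0.45, 1.06, -0.04, -0.03, -0.30], [-0.18, 0.1, 0.60, 0.10, -0.01], [-0.35, -0.29, 0.06, 0.89, 0.43], [-0.33, -0.33, -0.18, -0.26, 1.26]]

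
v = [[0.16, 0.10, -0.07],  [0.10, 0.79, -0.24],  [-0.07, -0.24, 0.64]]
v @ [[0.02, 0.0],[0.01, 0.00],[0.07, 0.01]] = [[-0.0,  -0.00],[-0.01,  -0.0],[0.04,  0.01]]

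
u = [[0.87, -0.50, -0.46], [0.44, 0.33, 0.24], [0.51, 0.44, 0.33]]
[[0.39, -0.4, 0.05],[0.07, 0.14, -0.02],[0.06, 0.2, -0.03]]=u@ [[0.32, -0.09, -0.01], [-0.27, 0.26, 0.13], [0.06, 0.41, -0.26]]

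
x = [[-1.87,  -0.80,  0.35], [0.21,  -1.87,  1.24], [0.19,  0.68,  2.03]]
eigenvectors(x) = [[(-0.03+0j), -0.92+0.00j, (-0.92-0j)],[(-0.29+0j), (-0.09+0.37j), -0.09-0.37j],[-0.96+0.00j, 0.06-0.06j, 0.06+0.06j]]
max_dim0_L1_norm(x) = 3.62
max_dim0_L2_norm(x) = 2.4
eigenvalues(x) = [(2.24+0j), (-1.98+0.34j), (-1.98-0.34j)]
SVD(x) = [[0.45, 0.63, -0.63], [0.78, 0.07, 0.63], [0.44, -0.77, -0.46]] @ diag([2.589091370861281, 2.1585046380668067, 1.610858032470814]) @ [[-0.23, -0.59, 0.78], [-0.61, -0.54, -0.59], [0.76, -0.61, -0.23]]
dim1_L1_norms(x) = [3.02, 3.32, 2.9]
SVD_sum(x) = [[-0.27, -0.69, 0.91], [-0.47, -1.18, 1.56], [-0.26, -0.66, 0.88]] + [[-0.82, -0.73, -0.80], [-0.09, -0.08, -0.09], [1.01, 0.90, 0.98]] + [[-0.77, 0.62, 0.23], [0.77, -0.61, -0.23], [-0.56, 0.45, 0.17]]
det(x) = 9.00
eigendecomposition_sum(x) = [[0.00+0.00j,  (0.01-0j),  (0.06+0j)],  [(0.04+0j),  (0.1-0j),  0.65+0.00j],  [(0.12+0j),  (0.33-0j),  (2.14+0j)]] + [[(-0.94+0.46j), (-0.4-2.38j), (0.15+0.71j)],  [(0.09+0.42j), (-0.99-0.08j), (0.3+0.01j)],  [0.04-0.09j, (0.17+0.14j), (-0.05-0.04j)]] + [[(-0.94-0.46j), -0.40+2.38j, 0.15-0.71j], [(0.09-0.42j), -0.99+0.08j, (0.3-0.01j)], [(0.04+0.09j), (0.17-0.14j), (-0.05+0.04j)]]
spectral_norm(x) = 2.59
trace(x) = -1.71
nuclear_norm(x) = 6.36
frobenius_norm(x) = 3.74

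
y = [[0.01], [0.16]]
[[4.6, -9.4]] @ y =[[-1.46]]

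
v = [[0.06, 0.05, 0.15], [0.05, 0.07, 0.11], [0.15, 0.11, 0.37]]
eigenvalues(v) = [0.47, -0.0, 0.03]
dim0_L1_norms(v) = [0.26, 0.23, 0.63]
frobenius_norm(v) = 0.47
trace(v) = 0.50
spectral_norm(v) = 0.47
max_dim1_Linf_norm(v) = 0.37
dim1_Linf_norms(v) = [0.15, 0.11, 0.37]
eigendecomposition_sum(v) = [[0.06,0.05,0.15], [0.05,0.04,0.12], [0.15,0.12,0.37]] + [[-0.0,0.0,0.00], [0.0,-0.00,-0.00], [0.0,-0.0,-0.00]] + [[0.00, 0.00, -0.0], [0.00, 0.03, -0.01], [-0.0, -0.01, 0.0]]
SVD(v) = [[-0.36, -0.02, -0.93],[-0.29, -0.95, 0.13],[-0.89, 0.32, 0.34]] @ diag([0.4673773880398812, 0.034006782004570094, 0.0013841700444512785]) @ [[-0.36, -0.29, -0.89],[-0.02, -0.95, 0.32],[0.93, -0.13, -0.34]]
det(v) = -0.00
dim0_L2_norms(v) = [0.17, 0.14, 0.41]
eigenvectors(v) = [[0.36, 0.93, -0.02], [0.29, -0.13, -0.95], [0.89, -0.34, 0.32]]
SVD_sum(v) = [[0.06,  0.05,  0.15], [0.05,  0.04,  0.12], [0.15,  0.12,  0.37]] + [[0.0, 0.0, -0.0], [0.00, 0.03, -0.01], [-0.00, -0.01, 0.00]] + [[-0.00, 0.0, 0.0],[0.00, -0.00, -0.0],[0.00, -0.00, -0.00]]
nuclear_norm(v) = 0.50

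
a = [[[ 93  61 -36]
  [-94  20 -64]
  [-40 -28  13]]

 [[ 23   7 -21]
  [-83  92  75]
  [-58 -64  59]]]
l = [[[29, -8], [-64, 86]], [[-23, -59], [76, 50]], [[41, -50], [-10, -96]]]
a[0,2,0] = -40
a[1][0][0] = 23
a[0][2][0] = -40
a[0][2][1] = -28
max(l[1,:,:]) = 76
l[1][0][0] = -23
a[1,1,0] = -83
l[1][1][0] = 76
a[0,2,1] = -28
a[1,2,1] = -64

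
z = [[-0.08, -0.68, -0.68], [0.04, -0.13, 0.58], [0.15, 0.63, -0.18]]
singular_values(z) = [1.07, 0.77, 0.08]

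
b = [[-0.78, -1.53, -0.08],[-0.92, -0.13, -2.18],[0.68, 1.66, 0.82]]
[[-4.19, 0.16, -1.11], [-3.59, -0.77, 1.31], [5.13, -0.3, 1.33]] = b@[[1.12, 0.87, -1.31],[2.11, -0.55, 1.40],[1.05, 0.02, -0.13]]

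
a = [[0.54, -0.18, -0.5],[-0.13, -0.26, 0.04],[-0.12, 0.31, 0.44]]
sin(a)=[[0.49, -0.15, -0.43],[-0.12, -0.26, 0.03],[-0.10, 0.3, 0.41]]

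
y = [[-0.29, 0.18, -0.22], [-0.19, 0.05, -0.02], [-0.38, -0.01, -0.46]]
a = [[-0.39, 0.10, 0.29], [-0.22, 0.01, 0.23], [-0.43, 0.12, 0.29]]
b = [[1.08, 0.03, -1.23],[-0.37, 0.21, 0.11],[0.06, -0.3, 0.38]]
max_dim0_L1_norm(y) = 0.86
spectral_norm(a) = 0.79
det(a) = -0.00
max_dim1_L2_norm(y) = 0.6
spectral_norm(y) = 0.72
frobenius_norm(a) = 0.79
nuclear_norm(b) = 2.21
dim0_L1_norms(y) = [0.86, 0.24, 0.7]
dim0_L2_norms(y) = [0.51, 0.19, 0.51]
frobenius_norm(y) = 0.75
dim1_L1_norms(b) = [2.34, 0.69, 0.74]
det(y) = -0.01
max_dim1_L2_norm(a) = 0.53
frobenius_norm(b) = 1.76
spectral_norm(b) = 1.69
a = y @ b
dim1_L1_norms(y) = [0.69, 0.26, 0.85]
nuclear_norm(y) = 1.00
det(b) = 0.01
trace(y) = -0.70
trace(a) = -0.09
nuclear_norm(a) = 0.87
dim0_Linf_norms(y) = [0.38, 0.18, 0.46]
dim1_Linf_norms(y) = [0.29, 0.19, 0.46]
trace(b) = 1.67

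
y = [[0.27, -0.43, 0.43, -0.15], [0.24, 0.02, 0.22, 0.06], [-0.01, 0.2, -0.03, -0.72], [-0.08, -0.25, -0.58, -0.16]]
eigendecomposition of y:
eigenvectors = [[(-0.48+0j),(-0.82+0j),-0.82-0.00j,(-0.29+0j)],[-0.32+0.00j,-0.14+0.46j,(-0.14-0.46j),(-0.17+0j)],[-0.61+0.00j,0.24-0.15j,(0.24+0.15j),0.71+0.00j],[(0.54+0j),-0.12+0.04j,(-0.12-0.04j),0.62+0.00j]]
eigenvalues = [(0.71+0j), (0.05+0.32j), (0.05-0.32j), (-0.71+0j)]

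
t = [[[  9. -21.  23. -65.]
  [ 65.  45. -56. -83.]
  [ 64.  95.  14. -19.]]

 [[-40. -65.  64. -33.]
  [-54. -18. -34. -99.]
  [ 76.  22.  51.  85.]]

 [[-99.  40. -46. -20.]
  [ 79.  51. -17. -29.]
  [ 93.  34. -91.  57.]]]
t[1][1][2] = -34.0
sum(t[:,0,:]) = -253.0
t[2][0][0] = -99.0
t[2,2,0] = 93.0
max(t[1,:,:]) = 85.0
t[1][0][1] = -65.0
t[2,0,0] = -99.0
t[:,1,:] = [[65.0, 45.0, -56.0, -83.0], [-54.0, -18.0, -34.0, -99.0], [79.0, 51.0, -17.0, -29.0]]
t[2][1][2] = -17.0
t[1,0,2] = 64.0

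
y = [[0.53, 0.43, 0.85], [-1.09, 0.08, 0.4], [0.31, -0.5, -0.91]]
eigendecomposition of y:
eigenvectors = [[(-0.45+0j), 0.16-0.17j, 0.16+0.17j], [(0.81+0j), (0.79+0j), 0.79-0.00j], [(-0.39+0j), -0.51+0.25j, -0.51-0.25j]]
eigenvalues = [(0.49+0j), (-0.39+0.35j), (-0.39-0.35j)]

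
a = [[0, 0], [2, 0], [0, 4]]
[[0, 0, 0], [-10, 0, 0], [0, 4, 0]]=a @ [[-5, 0, 0], [0, 1, 0]]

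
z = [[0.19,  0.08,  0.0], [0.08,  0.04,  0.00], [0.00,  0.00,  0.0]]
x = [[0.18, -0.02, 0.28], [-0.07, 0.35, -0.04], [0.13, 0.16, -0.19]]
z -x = [[0.01, 0.10, -0.28], [0.15, -0.31, 0.04], [-0.13, -0.16, 0.19]]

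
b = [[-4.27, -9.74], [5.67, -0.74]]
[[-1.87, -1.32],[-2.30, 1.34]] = b@[[-0.36, 0.24],[0.35, 0.03]]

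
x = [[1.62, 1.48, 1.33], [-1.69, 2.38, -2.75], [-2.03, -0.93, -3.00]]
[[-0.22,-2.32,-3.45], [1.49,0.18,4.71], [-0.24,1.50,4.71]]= x @ [[-1.34, -1.9, -2.24], [0.6, -0.27, 0.24], [0.80, 0.87, -0.13]]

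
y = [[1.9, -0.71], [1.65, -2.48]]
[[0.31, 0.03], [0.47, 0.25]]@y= [[0.64, -0.29], [1.31, -0.95]]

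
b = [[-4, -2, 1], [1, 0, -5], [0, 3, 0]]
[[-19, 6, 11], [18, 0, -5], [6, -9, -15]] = b @ [[3, 0, 0], [2, -3, -5], [-3, 0, 1]]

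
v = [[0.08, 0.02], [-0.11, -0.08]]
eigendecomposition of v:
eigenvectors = [[0.80, -0.14], [-0.6, 0.99]]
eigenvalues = [0.06, -0.06]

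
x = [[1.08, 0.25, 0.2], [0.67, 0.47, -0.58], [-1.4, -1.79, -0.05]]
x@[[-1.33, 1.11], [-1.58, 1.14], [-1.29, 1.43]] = [[-2.09, 1.77], [-0.89, 0.45], [4.75, -3.67]]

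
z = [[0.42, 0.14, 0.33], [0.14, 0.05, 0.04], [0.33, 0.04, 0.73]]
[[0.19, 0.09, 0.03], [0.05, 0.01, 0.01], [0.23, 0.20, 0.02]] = z @ [[0.17, 0.09, -0.02], [0.3, -0.19, 0.22], [0.22, 0.24, 0.02]]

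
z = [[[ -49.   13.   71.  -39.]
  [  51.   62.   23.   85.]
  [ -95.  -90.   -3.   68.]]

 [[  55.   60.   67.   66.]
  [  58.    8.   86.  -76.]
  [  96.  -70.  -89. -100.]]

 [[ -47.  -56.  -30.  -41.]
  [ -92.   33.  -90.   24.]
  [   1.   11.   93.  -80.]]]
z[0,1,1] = 62.0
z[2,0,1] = -56.0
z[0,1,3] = 85.0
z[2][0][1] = -56.0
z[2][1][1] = 33.0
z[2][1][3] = 24.0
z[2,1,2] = -90.0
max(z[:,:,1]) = 62.0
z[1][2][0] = 96.0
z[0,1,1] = 62.0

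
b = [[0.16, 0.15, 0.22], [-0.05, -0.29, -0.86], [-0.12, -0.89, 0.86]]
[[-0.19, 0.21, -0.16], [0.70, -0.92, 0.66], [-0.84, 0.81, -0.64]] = b@ [[-0.12, -0.22, 0.07],[0.14, 0.12, -0.02],[-0.85, 1.04, -0.76]]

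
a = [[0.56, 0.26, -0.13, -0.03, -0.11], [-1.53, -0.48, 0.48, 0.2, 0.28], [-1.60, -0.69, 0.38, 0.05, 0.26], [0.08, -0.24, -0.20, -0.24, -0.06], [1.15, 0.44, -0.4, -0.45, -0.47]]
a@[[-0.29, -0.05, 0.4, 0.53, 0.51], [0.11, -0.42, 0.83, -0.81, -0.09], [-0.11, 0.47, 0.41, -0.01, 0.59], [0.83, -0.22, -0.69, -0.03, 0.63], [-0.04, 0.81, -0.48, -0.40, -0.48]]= [[-0.14,  -0.28,  0.46,  0.13,  0.22], [0.49,  0.69,  -1.09,  -0.54,  -0.46], [0.38,  0.75,  -1.22,  -0.40,  -0.62], [-0.22,  0.01,  -0.05,  0.27,  -0.18], [-0.6,  -0.71,  1.2,  0.46,  0.25]]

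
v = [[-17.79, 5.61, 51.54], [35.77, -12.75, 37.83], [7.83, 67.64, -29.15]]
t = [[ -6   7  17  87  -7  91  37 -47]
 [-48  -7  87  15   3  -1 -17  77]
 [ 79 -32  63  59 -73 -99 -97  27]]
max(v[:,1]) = 67.64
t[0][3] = 87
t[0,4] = -7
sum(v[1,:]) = 60.85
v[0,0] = -17.79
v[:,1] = [5.61, -12.75, 67.64]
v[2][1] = 67.64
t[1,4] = 3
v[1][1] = -12.75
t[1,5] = -1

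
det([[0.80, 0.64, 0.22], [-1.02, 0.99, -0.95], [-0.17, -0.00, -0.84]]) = -1.073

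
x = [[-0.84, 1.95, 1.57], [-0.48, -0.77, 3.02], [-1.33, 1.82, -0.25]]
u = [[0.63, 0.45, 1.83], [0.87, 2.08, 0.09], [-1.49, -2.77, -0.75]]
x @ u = [[-1.17, -0.67, -2.54], [-5.47, -10.18, -3.21], [1.12, 3.88, -2.08]]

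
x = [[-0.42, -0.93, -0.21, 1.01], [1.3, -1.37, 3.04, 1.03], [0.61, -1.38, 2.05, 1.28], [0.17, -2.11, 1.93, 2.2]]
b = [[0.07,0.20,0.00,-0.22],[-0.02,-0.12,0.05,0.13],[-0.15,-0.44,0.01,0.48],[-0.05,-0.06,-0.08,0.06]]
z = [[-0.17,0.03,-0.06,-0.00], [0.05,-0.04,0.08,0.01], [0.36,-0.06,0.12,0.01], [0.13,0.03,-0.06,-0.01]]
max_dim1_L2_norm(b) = 0.67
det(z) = 0.00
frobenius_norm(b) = 0.77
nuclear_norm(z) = 0.58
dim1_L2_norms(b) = [0.31, 0.18, 0.67, 0.13]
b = z @ x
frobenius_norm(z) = 0.46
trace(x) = 2.46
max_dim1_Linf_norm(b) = 0.48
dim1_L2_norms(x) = [1.45, 3.72, 2.85, 3.61]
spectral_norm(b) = 0.76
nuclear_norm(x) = 7.86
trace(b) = 0.02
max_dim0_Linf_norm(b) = 0.48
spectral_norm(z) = 0.44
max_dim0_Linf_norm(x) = 3.04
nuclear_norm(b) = 0.87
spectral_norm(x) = 5.77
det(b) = 0.00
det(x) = 0.01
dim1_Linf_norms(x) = [1.01, 3.04, 2.05, 2.2]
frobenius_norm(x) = 6.09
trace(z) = -0.10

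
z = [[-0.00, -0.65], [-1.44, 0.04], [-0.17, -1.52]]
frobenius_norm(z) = 2.20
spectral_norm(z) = 1.67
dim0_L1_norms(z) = [1.61, 2.21]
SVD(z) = [[0.37, -0.13],  [0.22, 0.97],  [0.9, -0.18]] @ diag([1.6711976871088012, 1.4297196545484687]) @ [[-0.28, -0.96], [-0.96, 0.28]]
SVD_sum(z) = [[-0.17,-0.6],[-0.10,-0.35],[-0.42,-1.45]] + [[0.17, -0.05],  [-1.34, 0.39],  [0.25, -0.07]]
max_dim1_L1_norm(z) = 1.69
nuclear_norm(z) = 3.10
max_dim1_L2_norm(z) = 1.53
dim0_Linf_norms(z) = [1.44, 1.52]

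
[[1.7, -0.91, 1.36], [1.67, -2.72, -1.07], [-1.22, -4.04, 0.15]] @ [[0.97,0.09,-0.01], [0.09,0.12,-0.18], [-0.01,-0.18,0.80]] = [[1.55, -0.2, 1.23], [1.39, 0.02, -0.38], [-1.55, -0.62, 0.86]]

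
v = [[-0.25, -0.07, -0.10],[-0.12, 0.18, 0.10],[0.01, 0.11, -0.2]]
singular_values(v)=[0.29, 0.24, 0.22]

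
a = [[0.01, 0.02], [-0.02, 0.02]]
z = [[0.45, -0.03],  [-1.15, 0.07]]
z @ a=[[0.01, 0.01], [-0.01, -0.02]]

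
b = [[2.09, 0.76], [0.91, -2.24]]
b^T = [[2.09, 0.91], [0.76, -2.24]]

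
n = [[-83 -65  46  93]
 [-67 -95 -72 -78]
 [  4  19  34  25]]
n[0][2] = 46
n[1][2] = -72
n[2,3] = 25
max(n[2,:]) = 34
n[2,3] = 25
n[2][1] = 19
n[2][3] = 25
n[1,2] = -72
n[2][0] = 4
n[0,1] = -65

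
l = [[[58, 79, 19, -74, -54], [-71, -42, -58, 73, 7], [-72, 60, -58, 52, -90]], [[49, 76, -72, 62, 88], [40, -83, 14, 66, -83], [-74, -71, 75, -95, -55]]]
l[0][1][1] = -42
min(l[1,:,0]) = -74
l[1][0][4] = 88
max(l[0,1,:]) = 73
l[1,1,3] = 66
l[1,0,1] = 76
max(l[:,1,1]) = -42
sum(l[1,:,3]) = 33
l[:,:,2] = [[19, -58, -58], [-72, 14, 75]]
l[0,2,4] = -90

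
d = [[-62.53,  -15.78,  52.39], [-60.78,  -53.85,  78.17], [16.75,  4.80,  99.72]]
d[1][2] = 78.17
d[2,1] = 4.8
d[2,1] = 4.8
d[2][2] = 99.72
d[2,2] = 99.72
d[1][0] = -60.78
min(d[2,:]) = 4.8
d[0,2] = 52.39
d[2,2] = 99.72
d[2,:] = [16.75, 4.8, 99.72]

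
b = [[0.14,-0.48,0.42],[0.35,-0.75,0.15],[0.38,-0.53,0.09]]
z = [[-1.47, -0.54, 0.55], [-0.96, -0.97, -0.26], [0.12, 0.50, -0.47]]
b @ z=[[0.31, 0.60, 0.00], [0.22, 0.61, 0.32], [-0.04, 0.35, 0.3]]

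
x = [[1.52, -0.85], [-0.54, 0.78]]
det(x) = 0.727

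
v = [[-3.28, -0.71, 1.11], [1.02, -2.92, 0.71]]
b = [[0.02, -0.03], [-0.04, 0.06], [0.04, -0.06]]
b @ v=[[-0.10, 0.07, 0.0], [0.19, -0.15, -0.0], [-0.19, 0.15, 0.0]]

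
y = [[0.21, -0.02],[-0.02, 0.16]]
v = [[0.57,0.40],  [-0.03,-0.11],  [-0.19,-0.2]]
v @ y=[[0.11, 0.05], [-0.00, -0.02], [-0.04, -0.03]]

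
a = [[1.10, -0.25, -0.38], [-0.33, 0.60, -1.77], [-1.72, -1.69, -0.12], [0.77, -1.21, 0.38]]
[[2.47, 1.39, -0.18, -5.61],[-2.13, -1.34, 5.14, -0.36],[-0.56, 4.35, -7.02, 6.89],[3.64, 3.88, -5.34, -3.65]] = a@[[1.96, 0.46, 0.21, -4.57], [-1.68, -3.02, 4.05, 0.49], [0.27, -0.35, -1.57, 1.22]]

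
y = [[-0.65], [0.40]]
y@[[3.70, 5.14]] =[[-2.41, -3.34], [1.48, 2.06]]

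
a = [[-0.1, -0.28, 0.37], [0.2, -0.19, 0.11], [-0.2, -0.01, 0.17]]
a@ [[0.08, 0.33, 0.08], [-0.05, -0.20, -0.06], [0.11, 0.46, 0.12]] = [[0.05, 0.19, 0.05], [0.04, 0.15, 0.04], [0.0, 0.01, 0.00]]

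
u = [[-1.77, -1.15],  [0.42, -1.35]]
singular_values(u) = [2.17, 1.33]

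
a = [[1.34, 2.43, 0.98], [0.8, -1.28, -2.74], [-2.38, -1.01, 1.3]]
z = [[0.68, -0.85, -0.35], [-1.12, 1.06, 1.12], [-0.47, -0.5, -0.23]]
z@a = [[1.06, 3.09, 2.54], [-3.32, -5.21, -2.55], [-0.48, -0.27, 0.61]]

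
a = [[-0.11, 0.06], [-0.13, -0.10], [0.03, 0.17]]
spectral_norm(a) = 0.22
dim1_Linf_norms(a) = [0.11, 0.13, 0.17]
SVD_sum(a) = [[-0.00, -0.0], [-0.08, -0.13], [0.08, 0.14]] + [[-0.11, 0.06], [-0.05, 0.03], [-0.05, 0.03]]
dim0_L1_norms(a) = [0.27, 0.33]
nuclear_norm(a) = 0.37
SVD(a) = [[-0.02, 0.82], [-0.69, 0.4], [0.73, 0.4]] @ diag([0.22206438113872476, 0.15194541990292174]) @ [[0.51, 0.86], [-0.86, 0.51]]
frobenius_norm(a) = 0.27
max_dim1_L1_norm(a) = 0.23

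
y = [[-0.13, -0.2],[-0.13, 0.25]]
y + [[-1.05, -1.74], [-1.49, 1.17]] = [[-1.18, -1.94],  [-1.62, 1.42]]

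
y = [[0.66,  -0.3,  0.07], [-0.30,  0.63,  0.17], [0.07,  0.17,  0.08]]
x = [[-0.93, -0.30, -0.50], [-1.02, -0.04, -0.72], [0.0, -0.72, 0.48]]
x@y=[[-0.56, 0.01, -0.16], [-0.71, 0.16, -0.14], [0.25, -0.37, -0.08]]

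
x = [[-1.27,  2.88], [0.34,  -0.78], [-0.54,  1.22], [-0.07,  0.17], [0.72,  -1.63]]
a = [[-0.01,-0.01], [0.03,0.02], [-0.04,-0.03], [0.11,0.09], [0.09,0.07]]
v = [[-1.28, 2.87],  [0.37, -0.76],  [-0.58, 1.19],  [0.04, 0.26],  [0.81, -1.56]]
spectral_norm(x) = 3.95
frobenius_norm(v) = 3.94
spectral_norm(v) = 3.93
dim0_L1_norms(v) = [3.08, 6.64]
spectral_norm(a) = 0.19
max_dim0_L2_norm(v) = 3.57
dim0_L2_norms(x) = [1.59, 3.62]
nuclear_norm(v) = 4.11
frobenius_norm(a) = 0.19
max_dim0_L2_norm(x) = 3.62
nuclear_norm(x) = 3.96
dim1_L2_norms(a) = [0.01, 0.04, 0.05, 0.14, 0.11]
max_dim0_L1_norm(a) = 0.28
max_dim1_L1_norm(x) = 4.15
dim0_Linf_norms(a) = [0.11, 0.09]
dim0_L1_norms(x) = [2.94, 6.68]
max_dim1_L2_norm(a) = 0.14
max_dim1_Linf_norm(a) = 0.11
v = x + a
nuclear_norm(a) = 0.20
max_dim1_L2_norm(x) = 3.15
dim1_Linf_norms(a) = [0.01, 0.03, 0.04, 0.11, 0.09]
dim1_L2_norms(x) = [3.15, 0.85, 1.33, 0.18, 1.78]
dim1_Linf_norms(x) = [2.88, 0.78, 1.22, 0.17, 1.63]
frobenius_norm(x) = 3.95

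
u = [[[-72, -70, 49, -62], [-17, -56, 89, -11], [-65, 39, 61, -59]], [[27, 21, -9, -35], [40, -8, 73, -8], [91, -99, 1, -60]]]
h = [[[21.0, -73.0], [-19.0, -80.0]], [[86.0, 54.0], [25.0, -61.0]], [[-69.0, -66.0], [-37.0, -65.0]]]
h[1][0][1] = 54.0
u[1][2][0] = 91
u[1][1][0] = 40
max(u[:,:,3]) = -8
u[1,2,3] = -60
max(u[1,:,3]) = -8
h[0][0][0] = 21.0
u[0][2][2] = 61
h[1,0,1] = 54.0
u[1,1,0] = 40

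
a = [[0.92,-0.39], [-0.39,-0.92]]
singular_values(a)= [1.0, 1.0]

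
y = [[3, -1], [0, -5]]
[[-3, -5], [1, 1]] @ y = [[-9, 28], [3, -6]]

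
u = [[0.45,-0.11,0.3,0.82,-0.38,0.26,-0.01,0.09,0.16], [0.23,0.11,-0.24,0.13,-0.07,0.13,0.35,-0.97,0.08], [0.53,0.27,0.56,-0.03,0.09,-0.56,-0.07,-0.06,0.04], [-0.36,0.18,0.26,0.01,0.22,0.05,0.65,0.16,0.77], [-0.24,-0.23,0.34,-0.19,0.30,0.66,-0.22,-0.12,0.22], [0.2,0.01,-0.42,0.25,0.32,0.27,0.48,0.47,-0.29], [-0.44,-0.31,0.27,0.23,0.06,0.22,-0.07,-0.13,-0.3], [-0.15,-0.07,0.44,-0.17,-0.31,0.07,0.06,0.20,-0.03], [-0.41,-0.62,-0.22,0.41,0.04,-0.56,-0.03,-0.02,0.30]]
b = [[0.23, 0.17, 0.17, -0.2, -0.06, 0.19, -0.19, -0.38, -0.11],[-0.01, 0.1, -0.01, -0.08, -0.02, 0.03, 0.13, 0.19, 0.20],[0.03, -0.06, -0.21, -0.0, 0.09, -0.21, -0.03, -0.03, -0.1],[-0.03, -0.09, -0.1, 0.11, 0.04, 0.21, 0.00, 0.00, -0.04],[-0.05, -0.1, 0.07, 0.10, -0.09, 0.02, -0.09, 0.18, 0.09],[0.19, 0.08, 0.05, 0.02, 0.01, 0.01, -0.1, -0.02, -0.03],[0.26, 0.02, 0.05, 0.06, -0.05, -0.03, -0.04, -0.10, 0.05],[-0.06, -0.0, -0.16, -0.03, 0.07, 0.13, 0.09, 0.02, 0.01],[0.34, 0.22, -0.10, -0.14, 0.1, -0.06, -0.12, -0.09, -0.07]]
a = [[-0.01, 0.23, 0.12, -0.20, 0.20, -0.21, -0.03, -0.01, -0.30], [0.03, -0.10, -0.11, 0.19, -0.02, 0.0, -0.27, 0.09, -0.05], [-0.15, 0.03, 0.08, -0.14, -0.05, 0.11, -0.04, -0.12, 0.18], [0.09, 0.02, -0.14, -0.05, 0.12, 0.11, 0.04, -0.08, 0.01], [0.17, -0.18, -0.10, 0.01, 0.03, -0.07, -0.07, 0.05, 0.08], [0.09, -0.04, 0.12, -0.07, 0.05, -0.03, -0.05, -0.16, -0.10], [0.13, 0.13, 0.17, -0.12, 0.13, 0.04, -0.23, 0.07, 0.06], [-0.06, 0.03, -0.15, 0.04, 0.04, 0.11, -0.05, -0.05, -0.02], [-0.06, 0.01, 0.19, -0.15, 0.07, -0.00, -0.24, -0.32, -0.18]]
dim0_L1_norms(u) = [3.01, 1.91, 3.05, 2.24, 1.79, 2.78, 1.94, 2.22, 2.19]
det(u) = -0.16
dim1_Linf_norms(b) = [0.38, 0.2, 0.21, 0.21, 0.18, 0.19, 0.26, 0.16, 0.34]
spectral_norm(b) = 0.79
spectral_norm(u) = 1.30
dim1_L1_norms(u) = [2.58, 2.31, 2.21, 2.66, 2.52, 2.71, 2.03, 1.5, 2.61]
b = a @ u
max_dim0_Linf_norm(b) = 0.38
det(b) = -0.00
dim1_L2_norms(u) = [1.11, 1.11, 1.0, 1.15, 0.95, 0.99, 0.76, 0.63, 1.08]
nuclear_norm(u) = 8.30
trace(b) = 0.06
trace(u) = 2.13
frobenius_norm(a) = 1.11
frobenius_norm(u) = 2.97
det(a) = -0.00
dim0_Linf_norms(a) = [0.17, 0.23, 0.19, 0.2, 0.2, 0.21, 0.27, 0.32, 0.3]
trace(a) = -0.54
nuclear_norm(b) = 2.52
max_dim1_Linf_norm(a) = 0.32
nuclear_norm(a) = 2.69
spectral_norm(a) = 0.71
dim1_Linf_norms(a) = [0.3, 0.27, 0.18, 0.14, 0.18, 0.16, 0.23, 0.15, 0.32]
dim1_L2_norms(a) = [0.53, 0.38, 0.34, 0.26, 0.3, 0.27, 0.4, 0.22, 0.51]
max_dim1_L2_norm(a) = 0.53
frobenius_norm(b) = 1.10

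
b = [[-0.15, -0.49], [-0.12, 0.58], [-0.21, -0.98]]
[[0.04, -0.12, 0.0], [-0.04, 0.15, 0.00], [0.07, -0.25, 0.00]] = b@[[-0.01,-0.03,-0.00], [-0.07,0.26,-0.00]]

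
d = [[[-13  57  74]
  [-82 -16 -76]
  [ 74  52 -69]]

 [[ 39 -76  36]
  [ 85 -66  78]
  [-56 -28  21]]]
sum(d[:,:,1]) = -77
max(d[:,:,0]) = 85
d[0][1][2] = -76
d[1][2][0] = -56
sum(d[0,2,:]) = 57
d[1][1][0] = 85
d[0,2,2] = -69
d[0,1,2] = -76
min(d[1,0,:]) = -76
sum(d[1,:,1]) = -170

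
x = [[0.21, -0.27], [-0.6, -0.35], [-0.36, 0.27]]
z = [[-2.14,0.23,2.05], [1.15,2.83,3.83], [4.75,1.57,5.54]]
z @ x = [[-1.33, 1.05], [-2.84, -0.27], [-1.94, -0.34]]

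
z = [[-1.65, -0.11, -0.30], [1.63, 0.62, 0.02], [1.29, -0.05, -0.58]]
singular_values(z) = [2.69, 0.68, 0.41]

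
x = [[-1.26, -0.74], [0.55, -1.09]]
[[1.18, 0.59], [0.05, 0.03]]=x@[[-0.7, -0.35], [-0.4, -0.20]]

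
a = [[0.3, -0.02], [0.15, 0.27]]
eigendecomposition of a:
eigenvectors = [[0.09+0.33j, 0.09-0.33j], [(0.94+0j), 0.94-0.00j]]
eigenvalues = [(0.29+0.05j), (0.29-0.05j)]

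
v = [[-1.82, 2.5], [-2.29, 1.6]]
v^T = [[-1.82, -2.29],  [2.50, 1.60]]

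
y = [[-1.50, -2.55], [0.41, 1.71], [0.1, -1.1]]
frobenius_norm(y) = 3.61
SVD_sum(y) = [[-1.17, -2.69],[0.69, 1.59],[-0.39, -0.89]] + [[-0.33,0.14], [-0.28,0.12], [0.49,-0.21]]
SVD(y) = [[0.83, 0.5], [-0.49, 0.43], [0.27, -0.75]] @ diag([3.5441756919697425, 0.7095904906710605]) @ [[-0.4, -0.92], [-0.92, 0.4]]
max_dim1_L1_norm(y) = 4.05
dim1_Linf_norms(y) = [2.55, 1.71, 1.1]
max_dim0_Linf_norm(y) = 2.55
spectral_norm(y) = 3.54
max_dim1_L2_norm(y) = 2.96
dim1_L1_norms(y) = [4.05, 2.12, 1.2]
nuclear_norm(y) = 4.25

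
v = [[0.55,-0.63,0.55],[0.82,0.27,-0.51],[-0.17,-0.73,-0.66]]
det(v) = -1.002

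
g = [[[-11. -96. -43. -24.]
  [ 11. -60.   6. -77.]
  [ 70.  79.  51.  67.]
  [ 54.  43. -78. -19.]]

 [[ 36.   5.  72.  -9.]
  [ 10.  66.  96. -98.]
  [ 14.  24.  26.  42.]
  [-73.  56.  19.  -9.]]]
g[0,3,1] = 43.0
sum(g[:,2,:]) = 373.0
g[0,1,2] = 6.0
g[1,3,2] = 19.0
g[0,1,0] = 11.0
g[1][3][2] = 19.0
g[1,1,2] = 96.0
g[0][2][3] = 67.0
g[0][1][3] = -77.0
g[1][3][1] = 56.0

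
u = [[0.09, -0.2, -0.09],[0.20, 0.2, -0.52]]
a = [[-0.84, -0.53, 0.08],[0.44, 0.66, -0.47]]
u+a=[[-0.75, -0.73, -0.01], [0.64, 0.86, -0.99]]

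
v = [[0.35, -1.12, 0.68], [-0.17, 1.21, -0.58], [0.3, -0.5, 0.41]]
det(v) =-0.000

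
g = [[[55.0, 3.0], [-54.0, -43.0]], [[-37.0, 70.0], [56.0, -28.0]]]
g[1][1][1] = -28.0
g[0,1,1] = -43.0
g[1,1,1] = -28.0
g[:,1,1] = [-43.0, -28.0]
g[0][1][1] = -43.0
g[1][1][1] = -28.0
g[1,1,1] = -28.0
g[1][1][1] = -28.0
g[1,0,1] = 70.0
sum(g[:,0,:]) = 91.0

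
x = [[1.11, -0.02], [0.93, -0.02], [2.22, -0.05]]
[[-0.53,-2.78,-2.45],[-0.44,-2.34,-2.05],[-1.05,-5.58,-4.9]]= x@ [[-0.52, -2.46, -2.20], [-2.17, 2.47, 0.29]]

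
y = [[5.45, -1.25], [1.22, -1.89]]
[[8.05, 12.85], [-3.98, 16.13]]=y@ [[2.30,0.47], [3.59,-8.23]]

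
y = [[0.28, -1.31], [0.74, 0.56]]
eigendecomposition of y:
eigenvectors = [[0.80+0.00j, 0.80-0.00j], [(-0.09-0.59j), -0.09+0.59j]]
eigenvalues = [(0.42+0.97j), (0.42-0.97j)]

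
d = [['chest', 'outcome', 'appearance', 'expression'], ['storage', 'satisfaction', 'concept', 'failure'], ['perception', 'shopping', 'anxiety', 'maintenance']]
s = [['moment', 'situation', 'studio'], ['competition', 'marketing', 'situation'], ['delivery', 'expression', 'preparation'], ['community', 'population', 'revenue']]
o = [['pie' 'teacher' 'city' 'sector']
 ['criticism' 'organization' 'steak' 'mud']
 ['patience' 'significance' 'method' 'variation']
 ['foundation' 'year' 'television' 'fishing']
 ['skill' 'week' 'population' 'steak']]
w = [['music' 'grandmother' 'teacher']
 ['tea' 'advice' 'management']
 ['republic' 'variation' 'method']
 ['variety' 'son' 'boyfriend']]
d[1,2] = 'concept'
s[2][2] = 'preparation'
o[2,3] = 'variation'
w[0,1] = 'grandmother'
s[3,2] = 'revenue'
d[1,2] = 'concept'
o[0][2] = 'city'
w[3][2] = 'boyfriend'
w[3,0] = 'variety'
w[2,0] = 'republic'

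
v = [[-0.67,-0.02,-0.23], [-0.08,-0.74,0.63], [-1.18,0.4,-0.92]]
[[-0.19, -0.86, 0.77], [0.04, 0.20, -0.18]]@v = [[-0.71, 0.95, -1.21], [0.17, -0.22, 0.28]]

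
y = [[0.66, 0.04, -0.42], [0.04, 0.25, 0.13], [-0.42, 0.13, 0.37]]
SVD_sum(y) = [[0.63, -0.05, -0.46], [-0.05, 0.00, 0.03], [-0.46, 0.03, 0.33]] + [[0.03, 0.09, 0.03], [0.09, 0.25, 0.1], [0.03, 0.1, 0.04]] + [[0.00, -0.0, 0.0], [-0.0, 0.0, -0.00], [0.0, -0.0, 0.0]]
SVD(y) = [[-0.81,-0.32,0.5],[0.06,-0.88,-0.47],[0.59,-0.35,0.73]] @ diag([0.9619767753263306, 0.31526668908129535, 0.0027565355923737933]) @ [[-0.81, 0.06, 0.59], [-0.32, -0.88, -0.35], [0.5, -0.47, 0.73]]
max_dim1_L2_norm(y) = 0.78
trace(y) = 1.28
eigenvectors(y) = [[-0.81, -0.50, 0.32], [0.06, 0.47, 0.88], [0.59, -0.73, 0.35]]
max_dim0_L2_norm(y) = 0.78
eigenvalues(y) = [0.96, 0.0, 0.32]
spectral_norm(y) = 0.96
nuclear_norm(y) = 1.28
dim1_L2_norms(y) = [0.78, 0.28, 0.57]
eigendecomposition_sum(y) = [[0.63,-0.05,-0.46], [-0.05,0.0,0.03], [-0.46,0.03,0.33]] + [[0.0,-0.00,0.0], [-0.00,0.0,-0.00], [0.0,-0.0,0.00]] + [[0.03, 0.09, 0.03],[0.09, 0.25, 0.10],[0.03, 0.1, 0.04]]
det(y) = 0.00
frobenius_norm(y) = 1.01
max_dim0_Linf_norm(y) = 0.66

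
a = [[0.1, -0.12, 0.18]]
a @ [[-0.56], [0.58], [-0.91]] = [[-0.29]]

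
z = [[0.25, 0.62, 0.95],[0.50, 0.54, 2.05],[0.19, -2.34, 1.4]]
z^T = [[0.25, 0.5, 0.19], [0.62, 0.54, -2.34], [0.95, 2.05, 1.4]]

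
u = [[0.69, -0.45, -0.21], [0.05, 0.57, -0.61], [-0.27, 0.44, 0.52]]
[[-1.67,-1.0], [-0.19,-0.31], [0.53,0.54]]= u @[[-2.63,-1.37], [-0.25,-0.04], [-0.13,0.36]]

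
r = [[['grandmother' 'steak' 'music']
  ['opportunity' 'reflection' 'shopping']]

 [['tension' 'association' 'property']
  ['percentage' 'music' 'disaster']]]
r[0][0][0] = 'grandmother'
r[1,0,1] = 'association'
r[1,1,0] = 'percentage'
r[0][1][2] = 'shopping'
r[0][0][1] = 'steak'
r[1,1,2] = 'disaster'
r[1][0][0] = 'tension'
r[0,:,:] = [['grandmother', 'steak', 'music'], ['opportunity', 'reflection', 'shopping']]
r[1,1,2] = 'disaster'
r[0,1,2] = 'shopping'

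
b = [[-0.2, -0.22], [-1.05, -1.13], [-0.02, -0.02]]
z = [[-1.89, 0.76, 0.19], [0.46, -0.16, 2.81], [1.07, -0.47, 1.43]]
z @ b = [[-0.42, -0.45], [0.02, 0.02], [0.25, 0.27]]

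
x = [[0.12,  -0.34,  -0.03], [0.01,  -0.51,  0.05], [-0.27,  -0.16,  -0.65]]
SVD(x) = [[0.21, 0.52, -0.82],[0.28, 0.77, 0.57],[0.93, -0.36, 0.02]] @ diag([0.7379543804523708, 0.5988039835149573, 0.10703794513057621]) @ [[-0.3, -0.5, -0.81], [0.28, -0.86, 0.42], [-0.91, -0.1, 0.4]]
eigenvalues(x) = [(0.13+0j), (-0.59+0.09j), (-0.59-0.09j)]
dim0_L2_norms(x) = [0.3, 0.63, 0.65]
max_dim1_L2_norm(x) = 0.72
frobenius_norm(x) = 0.96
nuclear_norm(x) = 1.44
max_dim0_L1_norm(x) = 1.01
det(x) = 0.05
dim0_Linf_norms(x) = [0.27, 0.51, 0.65]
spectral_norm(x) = 0.74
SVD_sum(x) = [[-0.05,  -0.08,  -0.13], [-0.06,  -0.10,  -0.17], [-0.21,  -0.34,  -0.56]] + [[0.09, -0.27, 0.13], [0.13, -0.40, 0.20], [-0.06, 0.18, -0.09]] + [[0.08,0.01,-0.04], [-0.06,-0.01,0.02], [-0.00,-0.00,0.00]]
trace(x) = -1.04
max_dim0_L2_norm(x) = 0.65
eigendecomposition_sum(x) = [[0.13+0.00j, (-0.07-0j), -0.01-0.00j], [(-0+0j), 0.00+0.00j, 0.00+0.00j], [-0.04+0.00j, (0.02+0j), 0j]] + [[(-0.01+0.02j), -0.14+0.08j, -0.01+0.07j],[0.01+0.06j, (-0.26+0.28j), 0.02+0.16j],[(-0.11-0.08j), (-0.09-0.91j), (-0.33-0.21j)]] + [[-0.01-0.02j, (-0.14-0.08j), -0.01-0.07j], [0.01-0.06j, -0.26-0.28j, 0.02-0.16j], [-0.11+0.08j, (-0.09+0.91j), -0.33+0.21j]]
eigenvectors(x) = [[(0.95+0j),(-0.06-0.14j),-0.06+0.14j], [-0.01+0.00j,(-0.25-0.28j),-0.25+0.28j], [-0.32+0.00j,0.91+0.00j,(0.91-0j)]]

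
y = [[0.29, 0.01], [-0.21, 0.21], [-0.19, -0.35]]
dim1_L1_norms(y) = [0.3, 0.42, 0.54]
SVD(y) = [[-0.47, 0.54], [-0.02, -0.79], [0.88, 0.28]] @ diag([0.43683914947077246, 0.3743949218267417]) @ [[-0.69,-0.72], [0.72,-0.69]]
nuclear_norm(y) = 0.81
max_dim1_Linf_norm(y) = 0.35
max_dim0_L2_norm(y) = 0.41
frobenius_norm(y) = 0.58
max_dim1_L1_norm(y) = 0.54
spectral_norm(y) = 0.44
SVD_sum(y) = [[0.14, 0.15],[0.0, 0.01],[-0.27, -0.28]] + [[0.15, -0.14],[-0.21, 0.2],[0.08, -0.07]]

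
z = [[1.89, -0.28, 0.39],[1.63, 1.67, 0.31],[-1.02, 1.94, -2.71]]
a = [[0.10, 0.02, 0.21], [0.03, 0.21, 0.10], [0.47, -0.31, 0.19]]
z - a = [[1.79, -0.30, 0.18],[1.6, 1.46, 0.21],[-1.49, 2.25, -2.9]]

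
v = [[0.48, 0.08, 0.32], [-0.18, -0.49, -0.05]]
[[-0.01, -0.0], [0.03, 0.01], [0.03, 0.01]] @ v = [[-0.00, -0.00, -0.00],[0.01, -0.00, 0.01],[0.01, -0.00, 0.01]]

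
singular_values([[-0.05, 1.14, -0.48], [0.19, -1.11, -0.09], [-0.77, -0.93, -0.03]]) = [1.88, 0.76, 0.41]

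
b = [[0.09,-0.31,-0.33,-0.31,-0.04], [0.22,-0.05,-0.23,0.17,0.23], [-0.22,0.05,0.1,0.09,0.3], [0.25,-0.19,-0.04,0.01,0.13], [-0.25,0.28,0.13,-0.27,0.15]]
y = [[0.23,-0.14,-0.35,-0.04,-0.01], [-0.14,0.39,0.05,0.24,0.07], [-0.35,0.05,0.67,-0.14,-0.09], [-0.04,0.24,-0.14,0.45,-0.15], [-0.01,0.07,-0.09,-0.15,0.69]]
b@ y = [[0.19, -0.23, -0.22, -0.17, 0.03], [0.13, -0.00, -0.28, 0.05, 0.15], [-0.10, 0.10, 0.11, 0.0, 0.19], [0.1, -0.10, -0.14, -0.06, 0.08], [-0.13, 0.1, 0.21, -0.08, 0.15]]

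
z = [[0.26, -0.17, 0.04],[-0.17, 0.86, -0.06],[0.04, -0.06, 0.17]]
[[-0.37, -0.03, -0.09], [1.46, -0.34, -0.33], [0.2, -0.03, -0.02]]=z @ [[-0.59, -0.42, -0.66], [1.72, -0.50, -0.53], [1.91, -0.24, -0.15]]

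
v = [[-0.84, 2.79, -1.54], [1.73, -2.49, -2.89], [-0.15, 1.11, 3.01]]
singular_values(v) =[5.15, 3.42, 0.69]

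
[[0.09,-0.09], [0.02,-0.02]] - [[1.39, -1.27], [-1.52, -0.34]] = [[-1.30, 1.18], [1.54, 0.32]]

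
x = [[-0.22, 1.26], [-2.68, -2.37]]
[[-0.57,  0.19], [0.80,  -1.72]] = x @ [[0.09, 0.44], [-0.44, 0.23]]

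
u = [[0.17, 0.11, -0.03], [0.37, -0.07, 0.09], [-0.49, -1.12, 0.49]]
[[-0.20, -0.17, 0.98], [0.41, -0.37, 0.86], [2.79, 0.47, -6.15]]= u @ [[0.44, -0.62, 3.44], [-2.25, -1.26, 3.03], [0.99, -2.55, -2.19]]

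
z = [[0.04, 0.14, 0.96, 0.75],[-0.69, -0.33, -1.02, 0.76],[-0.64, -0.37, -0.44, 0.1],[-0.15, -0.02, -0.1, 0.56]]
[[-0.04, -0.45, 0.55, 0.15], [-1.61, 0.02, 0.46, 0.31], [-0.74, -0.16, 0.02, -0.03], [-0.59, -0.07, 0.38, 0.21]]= z @ [[0.54, 0.34, -0.12, 0.31],[0.20, 0.36, 0.3, -0.14],[0.54, -0.45, 0.02, -0.16],[-0.81, -0.11, 0.66, 0.42]]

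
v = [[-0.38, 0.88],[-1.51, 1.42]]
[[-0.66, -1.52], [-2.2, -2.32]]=v@[[1.26, -0.15], [-0.21, -1.79]]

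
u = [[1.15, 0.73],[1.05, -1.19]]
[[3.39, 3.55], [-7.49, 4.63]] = u@[[-0.67, 3.56], [5.70, -0.75]]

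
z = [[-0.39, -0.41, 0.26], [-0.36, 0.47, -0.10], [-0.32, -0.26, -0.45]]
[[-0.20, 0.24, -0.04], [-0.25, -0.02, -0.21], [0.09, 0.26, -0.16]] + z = [[-0.59, -0.17, 0.22],[-0.61, 0.45, -0.31],[-0.23, 0.0, -0.61]]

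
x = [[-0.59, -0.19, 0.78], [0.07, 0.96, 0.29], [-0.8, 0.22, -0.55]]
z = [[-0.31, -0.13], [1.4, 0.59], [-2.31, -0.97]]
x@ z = [[-1.88, -0.79], [0.65, 0.28], [1.83, 0.77]]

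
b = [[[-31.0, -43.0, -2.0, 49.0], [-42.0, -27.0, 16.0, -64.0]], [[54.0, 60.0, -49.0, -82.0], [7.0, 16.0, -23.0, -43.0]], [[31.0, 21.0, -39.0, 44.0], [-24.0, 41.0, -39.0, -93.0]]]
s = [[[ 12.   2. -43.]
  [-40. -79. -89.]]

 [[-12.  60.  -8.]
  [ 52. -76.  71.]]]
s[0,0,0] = 12.0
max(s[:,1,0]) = 52.0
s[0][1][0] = -40.0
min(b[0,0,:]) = -43.0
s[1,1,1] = -76.0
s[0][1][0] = -40.0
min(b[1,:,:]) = -82.0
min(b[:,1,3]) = -93.0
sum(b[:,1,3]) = -200.0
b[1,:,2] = [-49.0, -23.0]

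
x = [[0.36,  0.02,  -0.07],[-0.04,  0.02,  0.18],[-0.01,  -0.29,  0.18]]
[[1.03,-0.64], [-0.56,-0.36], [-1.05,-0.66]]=x @ [[2.23, -2.33], [1.81, 0.73], [-2.79, -2.60]]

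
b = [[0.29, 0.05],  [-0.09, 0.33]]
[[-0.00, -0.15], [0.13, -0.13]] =b @ [[-0.07, -0.42], [0.36, -0.51]]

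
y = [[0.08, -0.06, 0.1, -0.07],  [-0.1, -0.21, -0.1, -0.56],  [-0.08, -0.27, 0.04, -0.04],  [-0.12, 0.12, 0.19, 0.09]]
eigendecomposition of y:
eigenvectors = [[(-0.11+0.12j), (-0.11-0.12j), 0.44-0.37j, 0.44+0.37j],  [-0.71+0.00j, -0.71-0.00j, -0.50-0.09j, (-0.5+0.09j)],  [-0.39-0.37j, -0.39+0.37j, (0.6+0j), (0.6-0j)],  [(0.11+0.41j), (0.11-0.41j), 0.16+0.20j, (0.16-0.2j)]]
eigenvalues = [(-0.19+0.28j), (-0.19-0.28j), (0.19+0.08j), (0.19-0.08j)]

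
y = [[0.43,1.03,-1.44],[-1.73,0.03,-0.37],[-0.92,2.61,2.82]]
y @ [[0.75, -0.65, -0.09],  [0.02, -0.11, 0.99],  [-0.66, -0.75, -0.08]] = [[1.29,0.69,1.10], [-1.05,1.4,0.22], [-2.5,-1.80,2.44]]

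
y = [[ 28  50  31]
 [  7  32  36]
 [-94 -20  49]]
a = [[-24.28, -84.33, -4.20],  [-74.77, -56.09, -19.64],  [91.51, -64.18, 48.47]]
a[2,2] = 48.47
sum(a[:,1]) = -204.60000000000002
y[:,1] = [50, 32, -20]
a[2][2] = 48.47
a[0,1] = -84.33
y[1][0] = 7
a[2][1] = -64.18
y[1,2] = 36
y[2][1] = -20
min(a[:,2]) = -19.64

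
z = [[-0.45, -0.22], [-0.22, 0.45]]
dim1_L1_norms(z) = [0.67, 0.67]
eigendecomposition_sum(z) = [[-0.48, -0.11], [-0.11, -0.03]] + [[0.03, -0.11], [-0.11, 0.48]]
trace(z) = 0.00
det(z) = -0.25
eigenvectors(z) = [[-0.97, 0.23], [-0.23, -0.97]]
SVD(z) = [[-0.9, -0.44], [-0.44, 0.90]] @ diag([0.5008991914547277, 0.5008991914547277]) @ [[1.00, 0.00], [0.0, 1.00]]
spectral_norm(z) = 0.50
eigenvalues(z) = [-0.5, 0.5]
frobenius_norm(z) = 0.71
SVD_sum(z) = [[-0.45, 0.00], [-0.22, 0.0]] + [[0.00, -0.22],[0.0, 0.45]]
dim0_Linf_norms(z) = [0.45, 0.45]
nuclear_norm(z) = 1.00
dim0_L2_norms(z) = [0.5, 0.5]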